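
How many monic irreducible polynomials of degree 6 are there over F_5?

Gauss's count: N_{5}(6) = (1/6) Σ_{d|6} μ(6/d)·5^d.
Divisors of 6: 1, 2, 3, 6; μ(6/d) for each: 1, -1, -1, 1.
Σ = 5^1 − 5^2 − 5^3 + 5^6 = 15480.
N = 15480/6 = 2580.

2580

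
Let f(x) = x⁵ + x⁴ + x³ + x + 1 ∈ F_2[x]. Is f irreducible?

Check for roots in F_2: f(0) = 1; f(1) = 1.
No roots, so no linear factors.
Monic irreducibles of degree 2 over GF(2): x² + x + 1.
None of them divide f (all give nonzero remainder).
No irreducible factor of degree ≤ 2 exists, so f is irreducible over GF(2).

Yes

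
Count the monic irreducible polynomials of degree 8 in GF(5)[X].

48750

x^(5^8) − x is the product of all monic irreducibles of degree dividing 8; Möbius inversion gives N = (1/8) Σ μ(8/d)·5^d.
Divisors of 8: 1, 2, 4, 8; μ(8/d) for each: 0, 0, -1, 1.
Σ = − 5^4 + 5^8 = 390000.
N = 390000/8 = 48750.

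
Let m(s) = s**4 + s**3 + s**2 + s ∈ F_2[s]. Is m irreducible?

No

Check for roots in F_2: m(0) = 0 → root; m(1) = 0 → root.
m(0) = 0, so (s) divides m(s); m is reducible.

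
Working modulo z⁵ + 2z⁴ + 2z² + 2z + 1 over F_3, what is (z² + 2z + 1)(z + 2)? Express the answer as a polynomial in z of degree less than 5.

Multiply in F_3[z]: (z² + 2z + 1)·(z + 2) = z³ + z² + 2z + 2.
Reduced: z³ + z² + 2z + 2.

z^3 + z^2 + 2z + 2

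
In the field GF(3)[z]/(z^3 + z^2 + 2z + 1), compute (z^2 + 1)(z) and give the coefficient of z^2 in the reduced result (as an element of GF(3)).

2

Multiply in GF(3)[z]: (z^2 + 1)·(z) = z^3 + z.
Reduce using z^3 ≡ 2z^2 + z + 2 (mod z^3 + z^2 + 2z + 1).
Reduced: 2z^2 + 2z + 2.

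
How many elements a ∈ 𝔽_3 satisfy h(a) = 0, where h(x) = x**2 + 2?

Evaluate at each of the 3 elements of 𝔽_3:
h(0) = 2; h(1) = 0 → root; h(2) = 0 → root.
Roots: {1, 2}.

2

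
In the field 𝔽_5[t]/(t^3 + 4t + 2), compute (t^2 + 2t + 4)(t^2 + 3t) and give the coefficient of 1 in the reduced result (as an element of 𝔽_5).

Multiply in 𝔽_5[t]: (t^2 + 2t + 4)·(t^2 + 3t) = t^4 + 2t.
Reduce using t^3 ≡ t + 3 (mod t^3 + 4t + 2).
Reduced: t^2.

0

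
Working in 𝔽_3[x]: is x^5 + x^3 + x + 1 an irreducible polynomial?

Yes

Write P(x) = x^5 + x^3 + x + 1.
Check for roots in 𝔽_3: P(0) = 1; P(1) = 1; P(2) = 1.
No roots, so no linear factors.
Monic irreducibles of degree 2 over GF(3): x^2 + 1, x^2 + x - 1, x^2 - x - 1.
None of them divide P (all give nonzero remainder).
No irreducible factor of degree ≤ 2 exists, so P is irreducible over GF(3).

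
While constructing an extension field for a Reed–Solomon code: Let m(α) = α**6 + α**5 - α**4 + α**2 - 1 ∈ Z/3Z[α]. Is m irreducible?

Yes

Check for roots in Z/3Z: m(0) = 2; m(1) = 1; m(2) = 2.
No roots, so no linear factors.
Monic irreducibles of degree 2 over GF(3): α**2 + 1, α**2 + α - 1, α**2 - α - 1.
None of them divide m (all give nonzero remainder).
Degree-3 irreducible divisors: test the 8 monic irreducibles of degree 3 over GF(3).
None of them divide m (all give nonzero remainder).
No irreducible factor of degree ≤ 3 exists, so m is irreducible over GF(3).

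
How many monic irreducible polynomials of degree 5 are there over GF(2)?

6

x^(2^5) − x is the product of all monic irreducibles of degree dividing 5; Möbius inversion gives N = (1/5) Σ μ(5/d)·2^d.
Divisors of 5: 1, 5; μ(5/d) for each: -1, 1.
Σ = − 2^1 + 2^5 = 30.
N = 30/5 = 6.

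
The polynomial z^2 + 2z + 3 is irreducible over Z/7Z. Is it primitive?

Write f(z) = z^2 + 2z + 3.
|GF(7^2)^×| = 7^2 − 1 = 48. Prime factorization: 48 = 2^4·3.
f is primitive ⇔ z has order 48 in GF(7)[z]/(f), i.e. z^(48/q) ≠ 1 for each prime q | 48.
z^(24) mod f = 6.
z^(16) mod f = 2.
None equal 1, so z has full order 48; f is primitive.

Yes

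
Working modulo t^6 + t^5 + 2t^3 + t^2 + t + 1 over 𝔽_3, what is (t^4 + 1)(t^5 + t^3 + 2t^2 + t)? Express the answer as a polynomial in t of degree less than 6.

Multiply in 𝔽_3[t]: (t^4 + 1)·(t^5 + t^3 + 2t^2 + t) = t^9 + t^7 + 2t^6 + 2t^5 + t^3 + 2t^2 + t.
Reduce using t^6 ≡ 2t^5 + t^3 + 2t^2 + 2t + 2 (mod t^6 + t^5 + 2t^3 + t^2 + t + 1).
Reduced: 2t^5 + 2t^4 + t + 2.

2t^5 + 2t^4 + t + 2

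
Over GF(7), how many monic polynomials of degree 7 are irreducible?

x^(7^7) − x is the product of all monic irreducibles of degree dividing 7; Möbius inversion gives N = (1/7) Σ μ(7/d)·7^d.
Divisors of 7: 1, 7; μ(7/d) for each: -1, 1.
Σ = − 7^1 + 7^7 = 823536.
N = 823536/7 = 117648.

117648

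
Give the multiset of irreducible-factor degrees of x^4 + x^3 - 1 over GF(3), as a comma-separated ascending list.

Write h(x) = x^4 + x^3 - 1.
Roots in GF(3): h(0) = 2; h(1) = 1; h(2) = 2.
Complete factorization: h(x) = (x^4 + x^3 - 1).
Factor degrees with multiplicity: 4 = 4.

4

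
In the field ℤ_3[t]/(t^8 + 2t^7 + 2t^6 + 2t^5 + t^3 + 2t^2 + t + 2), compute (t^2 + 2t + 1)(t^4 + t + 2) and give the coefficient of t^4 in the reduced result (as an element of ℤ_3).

Multiply in ℤ_3[t]: (t^2 + 2t + 1)·(t^4 + t + 2) = t^6 + 2t^5 + t^4 + t^3 + t^2 + 2t + 2.
Reduced: t^6 + 2t^5 + t^4 + t^3 + t^2 + 2t + 2.

1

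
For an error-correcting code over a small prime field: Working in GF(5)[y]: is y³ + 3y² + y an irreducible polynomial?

No

Write m(y) = y³ + 3y² + y.
Check for roots in GF(5): m(0) = 0 → root; m(1) = 0 → root; m(2) = 2; m(3) = 2; m(4) = 1.
m(0) = 0, so (y) divides m(y); m is reducible.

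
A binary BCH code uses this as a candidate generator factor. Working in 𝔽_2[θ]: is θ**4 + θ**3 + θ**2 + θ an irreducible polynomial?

No

Write P(θ) = θ**4 + θ**3 + θ**2 + θ.
Check for roots in 𝔽_2: P(0) = 0 → root; P(1) = 0 → root.
P(0) = 0, so (θ) divides P(θ); P is reducible.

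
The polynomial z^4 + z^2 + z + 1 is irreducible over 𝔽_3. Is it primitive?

No

Write f(z) = z^4 + z^2 + z + 1.
|GF(3^4)^×| = 3^4 − 1 = 80. Prime factorization: 80 = 2^4·5.
f is primitive ⇔ z has order 80 in GF(3)[z]/(f), i.e. z^(80/q) ≠ 1 for each prime q | 80.
z^(40) mod f = 1
z^(16) mod f = z^3 + 2.
Since z^(40) = 1, the order of z divides 40 < 80; not primitive.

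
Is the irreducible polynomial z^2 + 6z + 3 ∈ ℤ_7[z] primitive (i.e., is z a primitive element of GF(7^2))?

Yes

Write f(z) = z^2 + 6z + 3.
|GF(7^2)^×| = 7^2 − 1 = 48. Prime factorization: 48 = 2^4·3.
f is primitive ⇔ z has order 48 in GF(7)[z]/(f), i.e. z^(48/q) ≠ 1 for each prime q | 48.
z^(24) mod f = 6.
z^(16) mod f = 2.
None equal 1, so z has full order 48; f is primitive.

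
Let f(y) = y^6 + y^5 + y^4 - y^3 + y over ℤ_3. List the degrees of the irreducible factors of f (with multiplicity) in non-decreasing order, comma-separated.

Roots in ℤ_3: f(0) = 0 → root; f(1) = 0 → root; f(2) = 1.
Linear factors from roots: (y), (y - 1).
Complete factorization: f(y) = (y)·(y - 1)·(y^2 + 1)·(y^2 - y - 1).
Factor degrees with multiplicity: 1 + 1 + 2 + 2 = 6.

1, 1, 2, 2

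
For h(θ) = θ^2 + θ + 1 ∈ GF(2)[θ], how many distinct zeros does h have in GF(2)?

0

Evaluate at each of the 2 elements of GF(2):
h(0) = 1; h(1) = 1.
No element is a root.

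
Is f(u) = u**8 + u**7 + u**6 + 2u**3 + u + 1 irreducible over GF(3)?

Yes

Check for roots in GF(3): f(0) = 1; f(1) = 1; f(2) = 2.
No roots, so no linear factors.
Monic irreducibles of degree 2 over GF(3): u**2 + 1, u**2 + u + 2, u**2 + 2u + 2.
None of them divide f (all give nonzero remainder).
Degree-3 irreducible divisors: test the 8 monic irreducibles of degree 3 over GF(3).
None of them divide f (all give nonzero remainder).
Degree-4 irreducible divisors: test the 18 monic irreducibles of degree 4 over GF(3).
None of them divide f (all give nonzero remainder).
No irreducible factor of degree ≤ 4 exists, so f is irreducible over GF(3).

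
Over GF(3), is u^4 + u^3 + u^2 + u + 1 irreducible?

Write g(u) = u^4 + u^3 + u^2 + u + 1.
Check for roots in GF(3): g(0) = 1; g(1) = 2; g(2) = 1.
No roots, so no linear factors.
Monic irreducibles of degree 2 over GF(3): u^2 + 1, u^2 + u - 1, u^2 - u - 1.
None of them divide g (all give nonzero remainder).
No irreducible factor of degree ≤ 2 exists, so g is irreducible over GF(3).

Yes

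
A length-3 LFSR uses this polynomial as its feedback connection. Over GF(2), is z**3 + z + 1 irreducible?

Write P(z) = z**3 + z + 1.
Check for roots in GF(2): P(0) = 1; P(1) = 1.
No roots. A degree-3 polynomial over a field with no linear factor is irreducible.

Yes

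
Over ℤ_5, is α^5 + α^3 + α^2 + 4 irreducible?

Yes

Write P(α) = α^5 + α^3 + α^2 + 4.
Check for roots in ℤ_5: P(0) = 4; P(1) = 2; P(2) = 3; P(3) = 3; P(4) = 3.
No roots, so no linear factors.
Degree-2 irreducible divisors: test the 10 monic irreducibles of degree 2 over GF(5).
None of them divide P (all give nonzero remainder).
No irreducible factor of degree ≤ 2 exists, so P is irreducible over GF(5).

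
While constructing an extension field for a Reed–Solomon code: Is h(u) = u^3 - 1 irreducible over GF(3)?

Check for roots in GF(3): h(0) = 2; h(1) = 0 → root; h(2) = 1.
h(1) = 0, so (u − 1) divides h(u); h is reducible.

No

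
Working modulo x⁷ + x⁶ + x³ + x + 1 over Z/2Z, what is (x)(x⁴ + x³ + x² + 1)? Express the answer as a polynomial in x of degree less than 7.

x^5 + x^4 + x^3 + x

Multiply in Z/2Z[x]: (x)·(x⁴ + x³ + x² + 1) = x⁵ + x⁴ + x³ + x.
Reduced: x⁵ + x⁴ + x³ + x.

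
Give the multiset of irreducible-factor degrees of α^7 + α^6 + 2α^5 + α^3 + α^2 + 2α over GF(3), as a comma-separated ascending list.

Write g(α) = α^7 + α^6 + 2α^5 + α^3 + α^2 + 2α.
Roots in GF(3): g(0) = 0 → root; g(1) = 2; g(2) = 2.
Linear factors from roots: (α).
Complete factorization: g(α) = (α)·(α^2 + 2α + 2)·(α^2 + α + 2)^2.
Factor degrees with multiplicity: 1 + 2 + 2 + 2 = 7.

1, 2, 2, 2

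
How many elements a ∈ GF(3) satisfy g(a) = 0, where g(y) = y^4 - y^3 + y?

1

Evaluate at each of the 3 elements of GF(3):
g(0) = 0 → root; g(1) = 1; g(2) = 1.
Roots: {0}.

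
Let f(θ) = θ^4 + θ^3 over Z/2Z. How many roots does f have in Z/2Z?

Evaluate at each of the 2 elements of Z/2Z:
f(0) = 0 → root; f(1) = 0 → root.
Roots: {0, 1}.

2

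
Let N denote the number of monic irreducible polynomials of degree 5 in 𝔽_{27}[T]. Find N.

2869776

The number of monic irreducibles of degree 5 over GF(27) is (1/5)·Σ_{d∣5} μ(5/d) 27^d.
Divisors of 5: 1, 5; μ(5/d) for each: -1, 1.
Σ = − 27^1 + 27^5 = 14348880.
N = 14348880/5 = 2869776.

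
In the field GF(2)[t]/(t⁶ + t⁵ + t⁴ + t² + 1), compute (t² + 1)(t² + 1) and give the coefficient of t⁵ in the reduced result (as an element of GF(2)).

0

Multiply in GF(2)[t]: (t² + 1)·(t² + 1) = t⁴ + 1.
Reduced: t⁴ + 1.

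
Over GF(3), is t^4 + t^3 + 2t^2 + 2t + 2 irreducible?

Write m(t) = t^4 + t^3 + 2t^2 + 2t + 2.
Check for roots in GF(3): m(0) = 2; m(1) = 2; m(2) = 2.
No roots, so no linear factors.
Monic irreducibles of degree 2 over GF(3): t^2 + 1, t^2 + t + 2, t^2 + 2t + 2.
None of them divide m (all give nonzero remainder).
No irreducible factor of degree ≤ 2 exists, so m is irreducible over GF(3).

Yes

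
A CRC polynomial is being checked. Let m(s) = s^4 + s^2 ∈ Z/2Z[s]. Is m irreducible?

Check for roots in Z/2Z: m(0) = 0 → root; m(1) = 0 → root.
m(0) = 0, so (s) divides m(s); m is reducible.

No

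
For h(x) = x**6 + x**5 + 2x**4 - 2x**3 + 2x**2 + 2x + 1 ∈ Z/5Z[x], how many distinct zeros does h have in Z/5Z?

Evaluate at each of the 5 elements of Z/5Z:
h(0) = 1; h(1) = 2; h(2) = 0 → root; h(3) = 0 → root; h(4) = 0 → root.
Roots: {2, 3, 4}.

3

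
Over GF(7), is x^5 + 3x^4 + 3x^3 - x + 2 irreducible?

Yes

Write f(x) = x^5 + 3x^4 + 3x^3 - x + 2.
Check for roots in GF(7): f(0) = 2; f(1) = 1; f(2) = 6; f(3) = 6; f(4) = 1; f(5) = 3; f(6) = 2.
No roots, so no linear factors.
Degree-2 irreducible divisors: test the 21 monic irreducibles of degree 2 over GF(7).
None of them divide f (all give nonzero remainder).
No irreducible factor of degree ≤ 2 exists, so f is irreducible over GF(7).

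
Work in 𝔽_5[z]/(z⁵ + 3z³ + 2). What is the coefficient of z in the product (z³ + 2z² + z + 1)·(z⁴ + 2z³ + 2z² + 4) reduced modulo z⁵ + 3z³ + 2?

1

Multiply in 𝔽_5[z]: (z³ + 2z² + z + 1)·(z⁴ + 2z³ + 2z² + 4) = z⁷ + 4z⁶ + 2z⁵ + 2z⁴ + 3z³ + 4z + 4.
Reduce using z⁵ ≡ 2z³ + 3 (mod z⁵ + 3z³ + 2).
Reduced: z³ + 3z² + z + 1.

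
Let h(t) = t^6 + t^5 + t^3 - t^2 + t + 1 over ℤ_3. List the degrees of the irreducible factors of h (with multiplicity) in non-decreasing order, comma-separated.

2, 4

Roots in ℤ_3: h(0) = 1; h(1) = 1; h(2) = 1.
Complete factorization: h(t) = (t^2 - t - 1)·(t^4 - t^3 - 1).
Factor degrees with multiplicity: 2 + 4 = 6.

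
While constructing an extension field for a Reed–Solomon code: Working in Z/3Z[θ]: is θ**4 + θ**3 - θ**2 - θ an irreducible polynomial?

Write g(θ) = θ**4 + θ**3 - θ**2 - θ.
Check for roots in Z/3Z: g(0) = 0 → root; g(1) = 0 → root; g(2) = 0 → root.
g(0) = 0, so (θ) divides g(θ); g is reducible.

No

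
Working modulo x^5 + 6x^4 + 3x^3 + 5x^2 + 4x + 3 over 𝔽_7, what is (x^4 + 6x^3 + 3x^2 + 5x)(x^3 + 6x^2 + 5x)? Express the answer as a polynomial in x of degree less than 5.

Multiply in 𝔽_7[x]: (x^4 + 6x^3 + 3x^2 + 5x)·(x^3 + 6x^2 + 5x) = x^7 + 5x^6 + 2x^5 + 4x^4 + 3x^3 + 4x^2.
Reduce using x^5 ≡ x^4 + 4x^3 + 2x^2 + 3x + 4 (mod x^5 + 6x^4 + 3x^3 + 5x^2 + 4x + 3).
Reduced: 3x^3 + x^2 + 4x + 6.

3x^3 + x^2 + 4x + 6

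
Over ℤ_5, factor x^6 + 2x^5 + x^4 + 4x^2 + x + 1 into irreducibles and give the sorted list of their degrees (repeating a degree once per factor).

Write h(x) = x^6 + 2x^5 + x^4 + 4x^2 + x + 1.
Roots in ℤ_5: h(0) = 1; h(1) = 0 → root; h(2) = 3; h(3) = 1; h(4) = 4.
Linear factors from roots: (x + 4).
Complete factorization: h(x) = (x + 4)·(x^2 + 2x + 3)·(x^3 + x^2 + 4x + 3).
Factor degrees with multiplicity: 1 + 2 + 3 = 6.

1, 2, 3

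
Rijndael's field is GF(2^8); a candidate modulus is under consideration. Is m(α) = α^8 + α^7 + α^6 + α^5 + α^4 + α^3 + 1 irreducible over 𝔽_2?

Yes

Check for roots in 𝔽_2: m(0) = 1; m(1) = 1.
No roots, so no linear factors.
Monic irreducibles of degree 2 over GF(2): α^2 + α + 1.
None of them divide m (all give nonzero remainder).
Monic irreducibles of degree 3 over GF(2): α^3 + α + 1, α^3 + α^2 + 1.
None of them divide m (all give nonzero remainder).
Monic irreducibles of degree 4 over GF(2): α^4 + α + 1, α^4 + α^3 + 1, α^4 + α^3 + α^2 + α + 1.
None of them divide m (all give nonzero remainder).
No irreducible factor of degree ≤ 4 exists, so m is irreducible over GF(2).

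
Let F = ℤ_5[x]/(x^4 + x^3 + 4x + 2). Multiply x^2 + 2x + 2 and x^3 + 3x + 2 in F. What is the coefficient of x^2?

4

Multiply in ℤ_5[x]: (x^2 + 2x + 2)·(x^3 + 3x + 2) = x^5 + 2x^4 + 3x^2 + 4.
Reduce using x^4 ≡ 4x^3 + x + 3 (mod x^4 + x^3 + 4x + 2).
Reduced: 4x^3 + 4x^2 + 4x + 2.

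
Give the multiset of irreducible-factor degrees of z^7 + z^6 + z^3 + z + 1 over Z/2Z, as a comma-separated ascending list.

7

Write f(z) = z^7 + z^6 + z^3 + z + 1.
Roots in Z/2Z: f(0) = 1; f(1) = 1.
Complete factorization: f(z) = (z^7 + z^6 + z^3 + z + 1).
Factor degrees with multiplicity: 7 = 7.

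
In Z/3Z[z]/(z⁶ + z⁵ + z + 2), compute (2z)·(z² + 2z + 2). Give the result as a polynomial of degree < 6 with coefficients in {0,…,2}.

Multiply in Z/3Z[z]: (2z)·(z² + 2z + 2) = 2z³ + z² + z.
Reduced: 2z³ + z² + z.

2z^3 + z^2 + z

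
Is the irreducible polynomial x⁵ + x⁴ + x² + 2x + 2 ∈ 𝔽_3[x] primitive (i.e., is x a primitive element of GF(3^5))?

Write f(x) = x⁵ + x⁴ + x² + 2x + 2.
|GF(3^5)^×| = 3^5 − 1 = 242. Prime factorization: 242 = 2·11^2.
f is primitive ⇔ x has order 242 in GF(3)[x]/(f), i.e. x^(242/q) ≠ 1 for each prime q | 242.
x^(121) mod f = 1
x^(22) mod f = x⁴ + 2x³ + 2.
Since x^(121) = 1, the order of x divides 121 < 242; not primitive.

No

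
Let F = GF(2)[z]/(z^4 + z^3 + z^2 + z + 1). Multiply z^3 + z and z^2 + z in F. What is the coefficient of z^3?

Multiply in GF(2)[z]: (z^3 + z)·(z^2 + z) = z^5 + z^4 + z^3 + z^2.
Reduce using z^4 ≡ z^3 + z^2 + z + 1 (mod z^4 + z^3 + z^2 + z + 1).
Reduced: z.

0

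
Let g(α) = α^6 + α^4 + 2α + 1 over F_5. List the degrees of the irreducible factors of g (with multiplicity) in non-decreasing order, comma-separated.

Roots in F_5: g(0) = 1; g(1) = 0 → root; g(2) = 0 → root; g(3) = 2; g(4) = 1.
Linear factors from roots: (α - 1), (α - 2).
Complete factorization: g(α) = (α - 2)·(α - 1)·(α^2 + α + 2)·(α^2 + 2α - 1).
Factor degrees with multiplicity: 1 + 1 + 2 + 2 = 6.

1, 1, 2, 2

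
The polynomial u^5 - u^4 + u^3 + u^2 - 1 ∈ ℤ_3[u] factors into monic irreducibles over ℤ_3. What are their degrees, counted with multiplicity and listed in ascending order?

1, 2, 2

Write h(u) = u^5 - u^4 + u^3 + u^2 - 1.
Roots in ℤ_3: h(0) = 2; h(1) = 1; h(2) = 0 → root.
Linear factors from roots: (u + 1).
Complete factorization: h(u) = (u + 1)·(u^2 + 1)·(u^2 + u - 1).
Factor degrees with multiplicity: 1 + 2 + 2 = 5.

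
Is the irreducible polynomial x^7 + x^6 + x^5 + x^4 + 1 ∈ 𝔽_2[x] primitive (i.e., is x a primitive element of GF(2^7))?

Yes

Write f(x) = x^7 + x^6 + x^5 + x^4 + 1.
|GF(2^7)^×| = 2^7 − 1 = 127. Prime factorization: 127 = 127.
f is primitive ⇔ x has order 127 in GF(2)[x]/(f), i.e. x^(127/q) ≠ 1 for each prime q | 127.
x^(1) mod f = x.
None equal 1, so x has full order 127; f is primitive.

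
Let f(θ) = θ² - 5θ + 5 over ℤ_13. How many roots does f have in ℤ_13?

Evaluate at each of the 13 elements of ℤ_13:
f(0) = 5; f(1) = 1; f(2) = 12; f(3) = 12; f(4) = 1; f(5) = 5; f(6) = 11; f(7) = 6; f(8) = 3; f(9) = 2; f(10) = 3; f(11) = 6; f(12) = 11.
No element is a root.

0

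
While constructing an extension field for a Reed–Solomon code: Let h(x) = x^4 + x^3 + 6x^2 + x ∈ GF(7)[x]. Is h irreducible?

Check for roots in GF(7): h(0) = 0 → root; h(1) = 2; h(2) = 1; h(3) = 4; h(4) = 0 → root; h(5) = 2; h(6) = 5.
h(0) = 0, so (x) divides h(x); h is reducible.

No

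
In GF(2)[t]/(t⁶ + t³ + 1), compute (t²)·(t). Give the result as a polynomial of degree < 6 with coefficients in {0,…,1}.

Multiply in GF(2)[t]: (t²)·(t) = t³.
Reduced: t³.

t^3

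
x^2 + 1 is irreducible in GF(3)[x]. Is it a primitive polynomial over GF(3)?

No

Write f(x) = x^2 + 1.
|GF(3^2)^×| = 3^2 − 1 = 8. Prime factorization: 8 = 2^3.
f is primitive ⇔ x has order 8 in GF(3)[x]/(f), i.e. x^(8/q) ≠ 1 for each prime q | 8.
x^(4) mod f = 1
Since x^(4) = 1, the order of x divides 4 < 8; not primitive.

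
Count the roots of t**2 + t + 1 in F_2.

0

Write f(t) = t**2 + t + 1.
Evaluate at each of the 2 elements of F_2:
f(0) = 1; f(1) = 1.
No element is a root.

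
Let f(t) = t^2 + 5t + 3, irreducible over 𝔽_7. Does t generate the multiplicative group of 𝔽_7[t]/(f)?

|GF(7^2)^×| = 7^2 − 1 = 48. Prime factorization: 48 = 2^4·3.
f is primitive ⇔ t has order 48 in GF(7)[t]/(f), i.e. t^(48/q) ≠ 1 for each prime q | 48.
t^(24) mod f = 6.
t^(16) mod f = 2.
None equal 1, so t has full order 48; f is primitive.

Yes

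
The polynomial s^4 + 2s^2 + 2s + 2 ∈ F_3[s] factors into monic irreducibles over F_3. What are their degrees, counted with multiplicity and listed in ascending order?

Write f(s) = s^4 + 2s^2 + 2s + 2.
Roots in F_3: f(0) = 2; f(1) = 1; f(2) = 0 → root.
Linear factors from roots: (s + 1).
Complete factorization: f(s) = (s + 1)^2·(s^2 + s + 2).
Factor degrees with multiplicity: 1 + 1 + 2 = 4.

1, 1, 2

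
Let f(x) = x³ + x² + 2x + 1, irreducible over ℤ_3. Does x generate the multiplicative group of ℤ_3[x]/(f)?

|GF(3^3)^×| = 3^3 − 1 = 26. Prime factorization: 26 = 2·13.
f is primitive ⇔ x has order 26 in GF(3)[x]/(f), i.e. x^(26/q) ≠ 1 for each prime q | 26.
x^(13) mod f = 2.
x^(2) mod f = x².
None equal 1, so x has full order 26; f is primitive.

Yes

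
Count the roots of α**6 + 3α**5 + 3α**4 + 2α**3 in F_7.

4

Write P(α) = α**6 + 3α**5 + 3α**4 + 2α**3.
Evaluate at each of the 7 elements of F_7:
P(0) = 0 → root; P(1) = 2; P(2) = 0 → root; P(3) = 5; P(4) = 0 → root; P(5) = 0 → root; P(6) = 6.
Roots: {0, 2, 4, 5}.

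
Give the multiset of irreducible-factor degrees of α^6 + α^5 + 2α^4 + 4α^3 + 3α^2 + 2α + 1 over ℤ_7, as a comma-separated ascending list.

Write g(α) = α^6 + α^5 + 2α^4 + 4α^3 + 3α^2 + 2α + 1.
Linear factors from roots: (α + 6), (α + 1).
Complete factorization: g(α) = (α + 1)·(α + 6)·(α^4 + α^3 + 3α^2 + 5α + 6).
Factor degrees with multiplicity: 1 + 1 + 4 = 6.

1, 1, 4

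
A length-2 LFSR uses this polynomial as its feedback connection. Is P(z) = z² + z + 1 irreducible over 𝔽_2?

Yes

Check for roots in 𝔽_2: P(0) = 1; P(1) = 1.
No roots. A degree-2 polynomial over a field with no linear factor is irreducible.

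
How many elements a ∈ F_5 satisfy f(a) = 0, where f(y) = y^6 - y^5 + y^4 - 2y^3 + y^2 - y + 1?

3

Evaluate at each of the 5 elements of F_5:
f(0) = 1; f(1) = 0 → root; f(2) = 0 → root; f(3) = 0 → root; f(4) = 3.
Roots: {1, 2, 3}.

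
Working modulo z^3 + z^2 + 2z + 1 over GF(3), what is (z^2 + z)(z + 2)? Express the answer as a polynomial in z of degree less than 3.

Multiply in GF(3)[z]: (z^2 + z)·(z + 2) = z^3 + 2z.
Reduce using z^3 ≡ 2z^2 + z + 2 (mod z^3 + z^2 + 2z + 1).
Reduced: 2z^2 + 2.

2z^2 + 2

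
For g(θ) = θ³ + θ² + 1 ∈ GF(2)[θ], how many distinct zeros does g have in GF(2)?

0

Evaluate at each of the 2 elements of GF(2):
g(0) = 1; g(1) = 1.
No element is a root.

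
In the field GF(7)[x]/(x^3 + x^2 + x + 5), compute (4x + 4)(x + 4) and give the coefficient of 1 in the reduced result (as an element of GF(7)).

2

Multiply in GF(7)[x]: (4x + 4)·(x + 4) = 4x^2 + 6x + 2.
Reduced: 4x^2 + 6x + 2.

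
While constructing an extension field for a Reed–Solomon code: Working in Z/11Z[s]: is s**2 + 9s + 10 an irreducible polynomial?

Yes

Write h(s) = s**2 + 9s + 10.
Check each element of Z/11Z for a root: h(0)=10, h(1)=9, h(2)=10, h(3)=2, h(4)=7, h(5)=3, h(6)=1, h(7)=1, h(8)=3, h(9)=7, h(10)=2.
No roots. A degree-2 polynomial over a field with no linear factor is irreducible.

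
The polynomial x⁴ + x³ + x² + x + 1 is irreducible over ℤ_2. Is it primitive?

Write f(x) = x⁴ + x³ + x² + x + 1.
|GF(2^4)^×| = 2^4 − 1 = 15. Prime factorization: 15 = 3·5.
f is primitive ⇔ x has order 15 in GF(2)[x]/(f), i.e. x^(15/q) ≠ 1 for each prime q | 15.
x^(5) mod f = 1
x^(3) mod f = x³.
Since x^(5) = 1, the order of x divides 5 < 15; not primitive.

No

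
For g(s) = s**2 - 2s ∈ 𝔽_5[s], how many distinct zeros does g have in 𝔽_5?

2

Evaluate at each of the 5 elements of 𝔽_5:
g(0) = 0 → root; g(1) = 4; g(2) = 0 → root; g(3) = 3; g(4) = 3.
Roots: {0, 2}.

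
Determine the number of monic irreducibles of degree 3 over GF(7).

Gauss's count: N_{7}(3) = (1/3) Σ_{d|3} μ(3/d)·7^d.
Divisors of 3: 1, 3; μ(3/d) for each: -1, 1.
Σ = − 7^1 + 7^3 = 336.
N = 336/3 = 112.

112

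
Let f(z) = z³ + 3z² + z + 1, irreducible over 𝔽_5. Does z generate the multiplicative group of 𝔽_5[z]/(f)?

No

|GF(5^3)^×| = 5^3 − 1 = 124. Prime factorization: 124 = 2^2·31.
f is primitive ⇔ z has order 124 in GF(5)[z]/(f), i.e. z^(124/q) ≠ 1 for each prime q | 124.
z^(62) mod f = 1
z^(4) mod f = 3z² + 2z + 3.
Since z^(62) = 1, the order of z divides 62 < 124; not primitive.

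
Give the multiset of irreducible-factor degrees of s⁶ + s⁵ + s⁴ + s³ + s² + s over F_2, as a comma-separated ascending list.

Write f(s) = s⁶ + s⁵ + s⁴ + s³ + s² + s.
Roots in F_2: f(0) = 0 → root; f(1) = 0 → root.
Linear factors from roots: (s), (s + 1).
Complete factorization: f(s) = (s)·(s + 1)·(s² + s + 1)^2.
Factor degrees with multiplicity: 1 + 1 + 2 + 2 = 6.

1, 1, 2, 2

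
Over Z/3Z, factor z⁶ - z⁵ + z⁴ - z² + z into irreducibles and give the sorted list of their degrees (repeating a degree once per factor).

1, 2, 3

Write f(z) = z⁶ - z⁵ + z⁴ - z² + z.
Roots in Z/3Z: f(0) = 0 → root; f(1) = 1; f(2) = 1.
Linear factors from roots: (z).
Complete factorization: f(z) = (z)·(z² - z - 1)·(z³ - z - 1).
Factor degrees with multiplicity: 1 + 2 + 3 = 6.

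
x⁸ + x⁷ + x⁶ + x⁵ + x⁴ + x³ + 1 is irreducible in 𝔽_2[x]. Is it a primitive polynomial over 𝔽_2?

Write f(x) = x⁸ + x⁷ + x⁶ + x⁵ + x⁴ + x³ + 1.
|GF(2^8)^×| = 2^8 − 1 = 255. Prime factorization: 255 = 3·5·17.
f is primitive ⇔ x has order 255 in GF(2)[x]/(f), i.e. x^(255/q) ≠ 1 for each prime q | 255.
x^(85) mod f = 1
x^(51) mod f = x⁷ + x⁵ + x³ + x² + 1.
x^(15) mod f = x⁷ + x⁶ + x³ + x + 1.
Since x^(85) = 1, the order of x divides 85 < 255; not primitive.

No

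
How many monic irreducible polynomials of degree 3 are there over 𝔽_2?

x^(2^3) − x is the product of all monic irreducibles of degree dividing 3; Möbius inversion gives N = (1/3) Σ μ(3/d)·2^d.
Divisors of 3: 1, 3; μ(3/d) for each: -1, 1.
Σ = − 2^1 + 2^3 = 6.
N = 6/3 = 2.

2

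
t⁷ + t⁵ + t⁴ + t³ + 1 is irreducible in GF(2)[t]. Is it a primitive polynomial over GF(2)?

Yes

Write f(t) = t⁷ + t⁵ + t⁴ + t³ + 1.
|GF(2^7)^×| = 2^7 − 1 = 127. Prime factorization: 127 = 127.
f is primitive ⇔ t has order 127 in GF(2)[t]/(f), i.e. t^(127/q) ≠ 1 for each prime q | 127.
t^(1) mod f = t.
None equal 1, so t has full order 127; f is primitive.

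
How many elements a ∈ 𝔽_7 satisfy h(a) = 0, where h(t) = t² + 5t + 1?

Evaluate at each of the 7 elements of 𝔽_7:
h(0) = 1; h(1) = 0 → root; h(2) = 1; h(3) = 4; h(4) = 2; h(5) = 2; h(6) = 4.
Roots: {1}.

1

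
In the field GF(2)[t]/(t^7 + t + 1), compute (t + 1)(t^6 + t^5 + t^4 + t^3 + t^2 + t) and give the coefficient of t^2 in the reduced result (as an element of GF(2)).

0

Multiply in GF(2)[t]: (t + 1)·(t^6 + t^5 + t^4 + t^3 + t^2 + t) = t^7 + t.
Reduce using t^7 ≡ t + 1 (mod t^7 + t + 1).
Reduced: 1.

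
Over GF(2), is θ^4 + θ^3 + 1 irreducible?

Write m(θ) = θ^4 + θ^3 + 1.
Check for roots in GF(2): m(0) = 1; m(1) = 1.
No roots, so no linear factors.
Monic irreducibles of degree 2 over GF(2): θ^2 + θ + 1.
None of them divide m (all give nonzero remainder).
No irreducible factor of degree ≤ 2 exists, so m is irreducible over GF(2).

Yes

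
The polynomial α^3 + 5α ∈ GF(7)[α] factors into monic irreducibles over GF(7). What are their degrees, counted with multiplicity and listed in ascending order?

1, 1, 1

Write g(α) = α^3 + 5α.
Linear factors from roots: (α), (α + 4), (α + 3).
Complete factorization: g(α) = (α)·(α + 3)·(α + 4).
Factor degrees with multiplicity: 1 + 1 + 1 = 3.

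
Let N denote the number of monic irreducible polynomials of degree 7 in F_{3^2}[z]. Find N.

683280

x^(9^7) − x is the product of all monic irreducibles of degree dividing 7; Möbius inversion gives N = (1/7) Σ μ(7/d)·9^d.
Divisors of 7: 1, 7; μ(7/d) for each: -1, 1.
Σ = − 9^1 + 9^7 = 4782960.
N = 4782960/7 = 683280.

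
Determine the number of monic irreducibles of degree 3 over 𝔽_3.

Gauss's count: N_{3}(3) = (1/3) Σ_{d|3} μ(3/d)·3^d.
Divisors of 3: 1, 3; μ(3/d) for each: -1, 1.
Σ = − 3^1 + 3^3 = 24.
N = 24/3 = 8.

8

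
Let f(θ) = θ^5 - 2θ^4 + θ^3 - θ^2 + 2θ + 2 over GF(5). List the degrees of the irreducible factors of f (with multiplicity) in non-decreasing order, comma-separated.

1, 1, 1, 2

Roots in GF(5): f(0) = 2; f(1) = 3; f(2) = 0 → root; f(3) = 2; f(4) = 0 → root.
Linear factors from roots: (θ - 2), (θ + 1).
Complete factorization: f(θ) = (θ - 2)·(θ + 1)^2·(θ^2 - 2θ - 1).
Factor degrees with multiplicity: 1 + 1 + 1 + 2 = 5.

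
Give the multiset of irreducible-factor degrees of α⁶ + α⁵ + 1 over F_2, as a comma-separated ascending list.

Write g(α) = α⁶ + α⁵ + 1.
Roots in F_2: g(0) = 1; g(1) = 1.
Complete factorization: g(α) = (α⁶ + α⁵ + 1).
Factor degrees with multiplicity: 6 = 6.

6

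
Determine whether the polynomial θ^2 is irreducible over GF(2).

Write f(θ) = θ^2.
Check for roots in GF(2): f(0) = 0 → root; f(1) = 1.
f(0) = 0, so (θ) divides f(θ); f is reducible.

No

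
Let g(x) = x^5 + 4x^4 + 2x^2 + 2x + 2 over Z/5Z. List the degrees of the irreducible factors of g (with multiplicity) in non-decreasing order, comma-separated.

Roots in Z/5Z: g(0) = 2; g(1) = 1; g(2) = 0 → root; g(3) = 3; g(4) = 0 → root.
Linear factors from roots: (x + 3), (x + 1).
Complete factorization: g(x) = (x + 1)·(x + 3)·(x^3 + 2x + 4).
Factor degrees with multiplicity: 1 + 1 + 3 = 5.

1, 1, 3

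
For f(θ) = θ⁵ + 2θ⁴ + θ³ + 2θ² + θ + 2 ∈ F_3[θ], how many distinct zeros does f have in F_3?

Evaluate at each of the 3 elements of F_3:
f(0) = 2; f(1) = 0 → root; f(2) = 0 → root.
Roots: {1, 2}.

2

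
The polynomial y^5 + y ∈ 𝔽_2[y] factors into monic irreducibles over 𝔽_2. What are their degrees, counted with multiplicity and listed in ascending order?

Write g(y) = y^5 + y.
Roots in 𝔽_2: g(0) = 0 → root; g(1) = 0 → root.
Linear factors from roots: (y), (y + 1).
Complete factorization: g(y) = (y)·(y + 1)^4.
Factor degrees with multiplicity: 1 + 1 + 1 + 1 + 1 = 5.

1, 1, 1, 1, 1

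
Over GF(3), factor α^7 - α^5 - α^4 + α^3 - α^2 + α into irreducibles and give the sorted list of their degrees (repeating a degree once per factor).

1, 1, 1, 2, 2

Write h(α) = α^7 - α^5 - α^4 + α^3 - α^2 + α.
Roots in GF(3): h(0) = 0 → root; h(1) = 0 → root; h(2) = 2.
Linear factors from roots: (α), (α - 1).
Complete factorization: h(α) = (α)·(α - 1)^2·(α^2 + α - 1)^2.
Factor degrees with multiplicity: 1 + 1 + 1 + 2 + 2 = 7.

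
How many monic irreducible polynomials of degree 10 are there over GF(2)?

By the necklace-counting formula, N_2(10) = (1/10) Σ_{d|10} μ(10/d)·2^d.
Divisors of 10: 1, 2, 5, 10; μ(10/d) for each: 1, -1, -1, 1.
Σ = 2^1 − 2^2 − 2^5 + 2^10 = 990.
N = 990/10 = 99.

99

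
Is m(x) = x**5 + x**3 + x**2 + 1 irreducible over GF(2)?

Check for roots in GF(2): m(0) = 1; m(1) = 0 → root.
m(1) = 0, so (x − 1) divides m(x); m is reducible.

No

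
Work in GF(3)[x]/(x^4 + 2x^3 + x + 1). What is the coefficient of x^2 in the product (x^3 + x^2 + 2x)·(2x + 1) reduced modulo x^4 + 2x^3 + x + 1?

2

Multiply in GF(3)[x]: (x^3 + x^2 + 2x)·(2x + 1) = 2x^4 + 2x^2 + 2x.
Reduce using x^4 ≡ x^3 + 2x + 2 (mod x^4 + 2x^3 + x + 1).
Reduced: 2x^3 + 2x^2 + 1.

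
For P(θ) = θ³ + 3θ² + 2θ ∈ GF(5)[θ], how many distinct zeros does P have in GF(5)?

Evaluate at each of the 5 elements of GF(5):
P(0) = 0 → root; P(1) = 1; P(2) = 4; P(3) = 0 → root; P(4) = 0 → root.
Roots: {0, 3, 4}.

3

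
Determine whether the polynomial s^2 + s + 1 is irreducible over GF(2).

Yes

Write f(s) = s^2 + s + 1.
Check for roots in GF(2): f(0) = 1; f(1) = 1.
No roots. A degree-2 polynomial over a field with no linear factor is irreducible.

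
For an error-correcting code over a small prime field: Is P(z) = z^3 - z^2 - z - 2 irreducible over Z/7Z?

Check for roots in Z/7Z: P(0) = 5; P(1) = 4; P(2) = 0 → root; P(3) = 6; P(4) = 0 → root; P(5) = 2; P(6) = 4.
P(2) = 0, so (z − 2) divides P(z); P is reducible.

No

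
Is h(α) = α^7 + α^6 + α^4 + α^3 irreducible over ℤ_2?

No

Check for roots in ℤ_2: h(0) = 0 → root; h(1) = 0 → root.
h(0) = 0, so (α) divides h(α); h is reducible.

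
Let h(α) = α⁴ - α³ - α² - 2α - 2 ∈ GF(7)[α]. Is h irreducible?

Yes

Check for roots in GF(7): h(0) = 5; h(1) = 2; h(2) = 5; h(3) = 2; h(4) = 5; h(5) = 1; h(6) = 1.
No roots, so no linear factors.
Degree-2 irreducible divisors: test the 21 monic irreducibles of degree 2 over GF(7).
None of them divide h (all give nonzero remainder).
No irreducible factor of degree ≤ 2 exists, so h is irreducible over GF(7).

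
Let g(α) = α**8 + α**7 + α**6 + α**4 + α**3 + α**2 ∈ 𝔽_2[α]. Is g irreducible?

Check for roots in 𝔽_2: g(0) = 0 → root; g(1) = 0 → root.
g(0) = 0, so (α) divides g(α); g is reducible.

No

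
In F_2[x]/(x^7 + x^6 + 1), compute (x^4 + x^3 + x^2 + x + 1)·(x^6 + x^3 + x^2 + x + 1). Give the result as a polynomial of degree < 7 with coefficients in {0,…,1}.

x^5 + x^3 + x^2 + x

Multiply in F_2[x]: (x^4 + x^3 + x^2 + x + 1)·(x^6 + x^3 + x^2 + x + 1) = x^10 + x^9 + x^8 + x^6 + x^5 + x^2 + 1.
Reduce using x^7 ≡ x^6 + 1 (mod x^7 + x^6 + 1).
Reduced: x^5 + x^3 + x^2 + x.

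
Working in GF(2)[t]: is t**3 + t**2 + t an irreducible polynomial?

Write f(t) = t**3 + t**2 + t.
Check for roots in GF(2): f(0) = 0 → root; f(1) = 1.
f(0) = 0, so (t) divides f(t); f is reducible.

No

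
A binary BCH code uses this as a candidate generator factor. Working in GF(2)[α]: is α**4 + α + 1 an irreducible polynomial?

Yes

Write h(α) = α**4 + α + 1.
Check for roots in GF(2): h(0) = 1; h(1) = 1.
No roots, so no linear factors.
Monic irreducibles of degree 2 over GF(2): α**2 + α + 1.
None of them divide h (all give nonzero remainder).
No irreducible factor of degree ≤ 2 exists, so h is irreducible over GF(2).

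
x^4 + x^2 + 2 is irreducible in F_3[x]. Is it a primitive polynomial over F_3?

Write f(x) = x^4 + x^2 + 2.
|GF(3^4)^×| = 3^4 − 1 = 80. Prime factorization: 80 = 2^4·5.
f is primitive ⇔ x has order 80 in GF(3)[x]/(f), i.e. x^(80/q) ≠ 1 for each prime q | 80.
x^(40) mod f = 2.
x^(16) mod f = 1
Since x^(16) = 1, the order of x divides 16 < 80; not primitive.

No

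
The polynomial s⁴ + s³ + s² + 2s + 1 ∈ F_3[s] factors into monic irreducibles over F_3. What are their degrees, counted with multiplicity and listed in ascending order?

Write h(s) = s⁴ + s³ + s² + 2s + 1.
Roots in F_3: h(0) = 1; h(1) = 0 → root; h(2) = 0 → root.
Linear factors from roots: (s + 2), (s + 1).
Complete factorization: h(s) = (s + 1)·(s + 2)·(s² + s + 2).
Factor degrees with multiplicity: 1 + 1 + 2 = 4.

1, 1, 2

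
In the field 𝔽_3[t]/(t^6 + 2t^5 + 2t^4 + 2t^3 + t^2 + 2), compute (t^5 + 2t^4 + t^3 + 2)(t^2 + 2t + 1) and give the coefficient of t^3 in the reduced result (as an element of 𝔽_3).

2

Multiply in 𝔽_3[t]: (t^5 + 2t^4 + t^3 + 2)·(t^2 + 2t + 1) = t^7 + t^6 + t^4 + t^3 + 2t^2 + t + 2.
Reduce using t^6 ≡ t^5 + t^4 + t^3 + 2t^2 + 1 (mod t^6 + 2t^5 + 2t^4 + 2t^3 + t^2 + 2).
Reduced: t^4 + 2t^3 + 2t + 1.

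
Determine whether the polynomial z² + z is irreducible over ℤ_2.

Write f(z) = z² + z.
Check for roots in ℤ_2: f(0) = 0 → root; f(1) = 0 → root.
f(0) = 0, so (z) divides f(z); f is reducible.

No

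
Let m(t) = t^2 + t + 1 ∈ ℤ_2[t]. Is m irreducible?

Check for roots in ℤ_2: m(0) = 1; m(1) = 1.
No roots. A degree-2 polynomial over a field with no linear factor is irreducible.

Yes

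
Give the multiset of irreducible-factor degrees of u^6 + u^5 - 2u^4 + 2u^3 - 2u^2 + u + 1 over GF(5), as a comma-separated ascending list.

1, 1, 1, 1, 2

Write f(u) = u^6 + u^5 - 2u^4 + 2u^3 - 2u^2 + u + 1.
Roots in GF(5): f(0) = 1; f(1) = 2; f(2) = 0 → root; f(3) = 0 → root; f(4) = 4.
Linear factors from roots: (u - 2), (u + 2).
Complete factorization: f(u) = (u + 2)^2·(u - 2)^2·(u^2 + u + 1).
Factor degrees with multiplicity: 1 + 1 + 1 + 1 + 2 = 6.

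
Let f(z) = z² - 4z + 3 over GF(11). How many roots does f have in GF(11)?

Evaluate at each of the 11 elements of GF(11):
f(0) = 3; f(1) = 0 → root; f(2) = 10; f(3) = 0 → root; f(4) = 3; f(5) = 8; f(6) = 4; f(7) = 2; f(8) = 2; f(9) = 4; f(10) = 8.
Roots: {1, 3}.

2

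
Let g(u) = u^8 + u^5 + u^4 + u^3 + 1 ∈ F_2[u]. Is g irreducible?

Check for roots in F_2: g(0) = 1; g(1) = 1.
No roots, so no linear factors.
Monic irreducibles of degree 2 over GF(2): u^2 + u + 1.
None of them divide g (all give nonzero remainder).
Monic irreducibles of degree 3 over GF(2): u^3 + u + 1, u^3 + u^2 + 1.
None of them divide g (all give nonzero remainder).
Monic irreducibles of degree 4 over GF(2): u^4 + u + 1, u^4 + u^3 + 1, u^4 + u^3 + u^2 + u + 1.
None of them divide g (all give nonzero remainder).
No irreducible factor of degree ≤ 4 exists, so g is irreducible over GF(2).

Yes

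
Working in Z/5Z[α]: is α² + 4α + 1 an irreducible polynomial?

Yes

Write g(α) = α² + 4α + 1.
Check for roots in Z/5Z: g(0) = 1; g(1) = 1; g(2) = 3; g(3) = 2; g(4) = 3.
No roots. A degree-2 polynomial over a field with no linear factor is irreducible.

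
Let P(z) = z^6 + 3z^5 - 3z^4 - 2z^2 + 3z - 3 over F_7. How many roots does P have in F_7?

1

Evaluate at each of the 7 elements of F_7:
P(0) = 4; P(1) = 6; P(2) = 2; P(3) = 6; P(4) = 0 → root; P(5) = 1; P(6) = 1.
Roots: {4}.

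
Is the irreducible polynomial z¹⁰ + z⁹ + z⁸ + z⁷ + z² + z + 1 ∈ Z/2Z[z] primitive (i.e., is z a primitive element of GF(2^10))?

Write f(z) = z¹⁰ + z⁹ + z⁸ + z⁷ + z² + z + 1.
|GF(2^10)^×| = 2^10 − 1 = 1023. Prime factorization: 1023 = 3·11·31.
f is primitive ⇔ z has order 1023 in GF(2)[z]/(f), i.e. z^(1023/q) ≠ 1 for each prime q | 1023.
z^(341) mod f = 1
z^(93) mod f = z⁸ + 1.
z^(33) mod f = z⁹ + z⁷ + 1.
Since z^(341) = 1, the order of z divides 341 < 1023; not primitive.

No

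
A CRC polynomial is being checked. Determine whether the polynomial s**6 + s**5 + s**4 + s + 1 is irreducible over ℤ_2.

Yes

Write g(s) = s**6 + s**5 + s**4 + s + 1.
Check for roots in ℤ_2: g(0) = 1; g(1) = 1.
No roots, so no linear factors.
Monic irreducibles of degree 2 over GF(2): s**2 + s + 1.
None of them divide g (all give nonzero remainder).
Monic irreducibles of degree 3 over GF(2): s**3 + s + 1, s**3 + s**2 + 1.
None of them divide g (all give nonzero remainder).
No irreducible factor of degree ≤ 3 exists, so g is irreducible over GF(2).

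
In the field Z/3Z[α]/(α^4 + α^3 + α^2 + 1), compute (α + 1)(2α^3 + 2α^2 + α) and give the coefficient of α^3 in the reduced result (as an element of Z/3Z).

Multiply in Z/3Z[α]: (α + 1)·(2α^3 + 2α^2 + α) = 2α^4 + α^3 + α.
Reduce using α^4 ≡ 2α^3 + 2α^2 + 2 (mod α^4 + α^3 + α^2 + 1).
Reduced: 2α^3 + α^2 + α + 1.

2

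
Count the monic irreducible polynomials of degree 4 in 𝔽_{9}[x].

1620

The number of monic irreducibles of degree 4 over GF(9) is (1/4)·Σ_{d∣4} μ(4/d) 9^d.
Divisors of 4: 1, 2, 4; μ(4/d) for each: 0, -1, 1.
Σ = − 9^2 + 9^4 = 6480.
N = 6480/4 = 1620.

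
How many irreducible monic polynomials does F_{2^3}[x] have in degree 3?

168

The number of monic irreducibles of degree 3 over GF(8) is (1/3)·Σ_{d∣3} μ(3/d) 8^d.
Divisors of 3: 1, 3; μ(3/d) for each: -1, 1.
Σ = − 8^1 + 8^3 = 504.
N = 504/3 = 168.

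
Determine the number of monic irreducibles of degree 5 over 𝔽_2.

6

By the necklace-counting formula, N_2(5) = (1/5) Σ_{d|5} μ(5/d)·2^d.
Divisors of 5: 1, 5; μ(5/d) for each: -1, 1.
Σ = − 2^1 + 2^5 = 30.
N = 30/5 = 6.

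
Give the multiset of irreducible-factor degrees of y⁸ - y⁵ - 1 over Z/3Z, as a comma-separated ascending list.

Write g(y) = y⁸ - y⁵ - 1.
Roots in Z/3Z: g(0) = 2; g(1) = 2; g(2) = 1.
Complete factorization: g(y) = (y⁸ - y⁵ - 1).
Factor degrees with multiplicity: 8 = 8.

8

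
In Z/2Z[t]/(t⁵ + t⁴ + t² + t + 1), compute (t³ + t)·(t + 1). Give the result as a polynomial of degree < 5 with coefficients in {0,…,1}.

t^4 + t^3 + t^2 + t

Multiply in Z/2Z[t]: (t³ + t)·(t + 1) = t⁴ + t³ + t² + t.
Reduced: t⁴ + t³ + t² + t.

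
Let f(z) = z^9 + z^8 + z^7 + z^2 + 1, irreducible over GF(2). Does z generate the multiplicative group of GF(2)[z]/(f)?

|GF(2^9)^×| = 2^9 − 1 = 511. Prime factorization: 511 = 7·73.
f is primitive ⇔ z has order 511 in GF(2)[z]/(f), i.e. z^(511/q) ≠ 1 for each prime q | 511.
z^(73) mod f = z^7 + z^4 + z^3 + z^2 + z.
z^(7) mod f = z^7.
None equal 1, so z has full order 511; f is primitive.

Yes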